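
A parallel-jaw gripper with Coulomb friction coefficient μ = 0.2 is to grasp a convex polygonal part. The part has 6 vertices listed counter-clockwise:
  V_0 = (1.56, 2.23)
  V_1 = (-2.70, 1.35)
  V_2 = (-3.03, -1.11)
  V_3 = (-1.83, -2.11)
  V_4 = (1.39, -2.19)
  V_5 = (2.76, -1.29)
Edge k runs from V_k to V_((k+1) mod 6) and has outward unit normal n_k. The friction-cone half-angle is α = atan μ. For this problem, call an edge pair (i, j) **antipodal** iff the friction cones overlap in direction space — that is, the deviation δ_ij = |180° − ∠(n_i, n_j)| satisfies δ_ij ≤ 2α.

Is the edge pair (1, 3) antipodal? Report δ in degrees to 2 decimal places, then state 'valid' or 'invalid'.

δ = 83.78°, invalid

α = atan 0.2 = 11.31°;  2α = 22.62°
edge 1: e_1 = (-0.33, -2.46);  n_1 = (-0.9911, +0.1330)
edge 3: e_3 = (+3.22, -0.08);  n_3 = (-0.0248, -0.9997)
∠(n_1, n_3) = 96.22°
δ = |180° − 96.22°| = 83.78°
83.78° > 2α = 22.62°  →  invalid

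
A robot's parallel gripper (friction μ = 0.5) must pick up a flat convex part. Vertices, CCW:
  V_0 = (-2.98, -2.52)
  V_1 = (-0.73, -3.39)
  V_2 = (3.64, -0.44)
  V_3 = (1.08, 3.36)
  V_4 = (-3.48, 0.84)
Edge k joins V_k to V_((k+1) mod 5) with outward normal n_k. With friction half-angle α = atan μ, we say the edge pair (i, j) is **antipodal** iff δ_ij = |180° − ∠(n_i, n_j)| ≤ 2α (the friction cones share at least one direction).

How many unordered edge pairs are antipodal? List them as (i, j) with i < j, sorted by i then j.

α = atan 0.5 = 26.57°;  2α = 53.13°
n_0 = (-0.3606, -0.9327)
n_1 = (+0.5595, -0.8288)
n_2 = (+0.8294, +0.5587)
n_3 = (-0.4837, +0.8752)
n_4 = (-0.9891, -0.1472)
  (0,1): δ = 124.84°  ·
  (0,2): δ = 34.89°  ✓
  (0,3): δ = 50.07°  ✓
  (0,4): δ = 119.60°  ·
  (1,2): δ = 90.05°  ·
  (1,3): δ = 5.10°  ✓
  (1,4): δ = 64.44°  ·
  (2,3): δ = 95.04°  ·
  (2,4): δ = 25.50°  ✓
  (3,4): δ = 110.46°  ·
antipodal pairs: 4

count = 4; pairs: (0,2), (0,3), (1,3), (2,4)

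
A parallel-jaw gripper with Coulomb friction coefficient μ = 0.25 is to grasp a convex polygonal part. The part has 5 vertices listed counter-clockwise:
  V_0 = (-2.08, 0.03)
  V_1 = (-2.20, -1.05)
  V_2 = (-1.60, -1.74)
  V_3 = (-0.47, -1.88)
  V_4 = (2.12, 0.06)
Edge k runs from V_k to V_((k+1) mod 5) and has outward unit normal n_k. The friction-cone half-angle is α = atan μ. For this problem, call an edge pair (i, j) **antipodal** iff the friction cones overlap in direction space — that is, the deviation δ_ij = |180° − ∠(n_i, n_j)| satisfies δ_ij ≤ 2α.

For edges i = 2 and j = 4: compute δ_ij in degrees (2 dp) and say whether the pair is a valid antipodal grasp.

α = atan 0.25 = 14.04°;  2α = 28.07°
edge 2: e_2 = (+1.13, -0.14);  n_2 = (-0.1230, -0.9924)
edge 4: e_4 = (-4.20, -0.03);  n_4 = (-0.0071, +1.0000)
∠(n_2, n_4) = 172.53°
δ = |180° − 172.53°| = 7.47°
7.47° ≤ 2α = 28.07°  →  valid

δ = 7.47°, valid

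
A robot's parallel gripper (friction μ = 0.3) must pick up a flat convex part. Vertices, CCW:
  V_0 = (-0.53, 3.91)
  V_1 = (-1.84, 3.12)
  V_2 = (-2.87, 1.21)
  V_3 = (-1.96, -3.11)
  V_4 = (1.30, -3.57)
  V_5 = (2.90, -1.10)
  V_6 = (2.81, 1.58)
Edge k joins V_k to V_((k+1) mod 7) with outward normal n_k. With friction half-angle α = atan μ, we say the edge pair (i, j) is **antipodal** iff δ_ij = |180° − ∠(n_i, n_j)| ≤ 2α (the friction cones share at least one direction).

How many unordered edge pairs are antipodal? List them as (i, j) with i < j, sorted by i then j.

α = atan 0.3 = 16.70°;  2α = 33.40°
n_0 = (-0.5164, +0.8563)
n_1 = (-0.8802, +0.4746)
n_2 = (-0.9785, -0.2061)
n_3 = (-0.1397, -0.9902)
n_4 = (+0.8393, -0.5437)
n_5 = (+0.9994, +0.0336)
n_6 = (+0.5721, +0.8202)
  (0,1): δ = 149.43°  ·
  (0,2): δ = 109.20°  ·
  (0,3): δ = 39.12°  ·
  (0,4): δ = 25.97°  ✓
  (0,5): δ = 60.83°  ·
  (0,6): δ = 114.01°  ·
  (1,2): δ = 139.77°  ·
  (1,3): δ = 69.70°  ·
  (1,4): δ = 4.60°  ✓
  (1,5): δ = 30.26°  ✓
  (1,6): δ = 83.44°  ·
  (2,3): δ = 109.93°  ·
  (2,4): δ = 44.83°  ·
  (2,5): δ = 9.97°  ✓
  (2,6): δ = 43.20°  ·
  (3,4): δ = 114.90°  ·
  (3,5): δ = 80.04°  ·
  (3,6): δ = 26.87°  ✓
  (4,5): δ = 145.14°  ·
  (4,6): δ = 91.97°  ·
  (5,6): δ = 126.82°  ·
antipodal pairs: 5

count = 5; pairs: (0,4), (1,4), (1,5), (2,5), (3,6)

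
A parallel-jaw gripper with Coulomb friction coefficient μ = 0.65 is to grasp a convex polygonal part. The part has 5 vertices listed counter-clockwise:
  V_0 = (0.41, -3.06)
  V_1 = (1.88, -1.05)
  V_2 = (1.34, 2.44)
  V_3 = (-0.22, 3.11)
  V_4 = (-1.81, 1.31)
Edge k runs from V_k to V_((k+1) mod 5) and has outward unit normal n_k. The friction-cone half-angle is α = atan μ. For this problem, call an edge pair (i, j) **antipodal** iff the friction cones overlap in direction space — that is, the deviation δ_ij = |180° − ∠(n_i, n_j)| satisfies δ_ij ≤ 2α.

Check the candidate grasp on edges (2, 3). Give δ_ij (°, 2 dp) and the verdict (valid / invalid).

α = atan 0.65 = 33.02°;  2α = 66.05°
edge 2: e_2 = (-1.56, +0.67);  n_2 = (+0.3946, +0.9188)
edge 3: e_3 = (-1.59, -1.80);  n_3 = (-0.7495, +0.6620)
∠(n_2, n_3) = 71.79°
δ = |180° − 71.79°| = 108.21°
108.21° > 2α = 66.05°  →  invalid

δ = 108.21°, invalid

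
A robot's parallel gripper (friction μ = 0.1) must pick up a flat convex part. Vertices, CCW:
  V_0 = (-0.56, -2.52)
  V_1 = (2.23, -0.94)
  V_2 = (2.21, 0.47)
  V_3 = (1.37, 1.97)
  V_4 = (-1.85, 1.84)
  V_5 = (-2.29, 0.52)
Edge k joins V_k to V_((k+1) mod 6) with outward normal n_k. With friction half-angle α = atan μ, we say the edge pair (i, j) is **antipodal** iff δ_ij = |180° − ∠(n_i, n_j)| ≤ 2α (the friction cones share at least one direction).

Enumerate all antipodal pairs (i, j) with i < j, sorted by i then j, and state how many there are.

count = 1; pairs: (2,5)

α = atan 0.1 = 5.71°;  2α = 11.42°
n_0 = (+0.4928, -0.8702)
n_1 = (+0.9999, +0.0142)
n_2 = (+0.8725, +0.4886)
n_3 = (-0.0403, +0.9992)
n_4 = (-0.9487, +0.3162)
n_5 = (-0.8691, -0.4946)
  (0,1): δ = 118.71°  ·
  (0,2): δ = 90.27°  ·
  (0,3): δ = 27.21°  ·
  (0,4): δ = 42.04°  ·
  (0,5): δ = 90.12°  ·
  (1,2): δ = 151.56°  ·
  (1,3): δ = 88.50°  ·
  (1,4): δ = 19.25°  ·
  (1,5): δ = 28.83°  ·
  (2,3): δ = 116.94°  ·
  (2,4): δ = 47.68°  ·
  (2,5): δ = 0.39°  ✓
  (3,4): δ = 110.75°  ·
  (3,5): δ = 62.67°  ·
  (4,5): δ = 131.92°  ·
antipodal pairs: 1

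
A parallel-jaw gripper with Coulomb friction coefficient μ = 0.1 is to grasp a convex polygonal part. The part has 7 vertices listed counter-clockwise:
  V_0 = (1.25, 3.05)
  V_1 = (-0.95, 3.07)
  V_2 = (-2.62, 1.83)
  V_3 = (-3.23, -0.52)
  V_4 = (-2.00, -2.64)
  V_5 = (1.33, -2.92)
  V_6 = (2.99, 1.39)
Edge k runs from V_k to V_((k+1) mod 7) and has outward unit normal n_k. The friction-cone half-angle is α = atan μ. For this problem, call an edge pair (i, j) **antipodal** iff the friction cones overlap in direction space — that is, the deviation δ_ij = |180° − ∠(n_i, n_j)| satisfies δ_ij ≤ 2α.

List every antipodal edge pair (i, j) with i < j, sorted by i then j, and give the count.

α = atan 0.1 = 5.71°;  2α = 11.42°
n_0 = (+0.0091, +1.0000)
n_1 = (-0.5961, +0.8029)
n_2 = (-0.9679, +0.2512)
n_3 = (-0.8650, -0.5018)
n_4 = (-0.0838, -0.9965)
n_5 = (+0.9332, -0.3594)
n_6 = (+0.6903, +0.7235)
  (0,1): δ = 142.88°  ·
  (0,2): δ = 104.03°  ·
  (0,3): δ = 59.36°  ·
  (0,4): δ = 4.29°  ✓
  (0,5): δ = 69.46°  ·
  (0,6): δ = 136.87°  ·
  (1,2): δ = 141.15°  ·
  (1,3): δ = 96.47°  ·
  (1,4): δ = 41.40°  ·
  (1,5): δ = 32.34°  ·
  (1,6): δ = 99.75°  ·
  (2,3): δ = 135.33°  ·
  (2,4): δ = 80.25°  ·
  (2,5): δ = 6.51°  ✓
  (2,6): δ = 60.90°  ·
  (3,4): δ = 124.93°  ·
  (3,5): δ = 51.19°  ·
  (3,6): δ = 16.23°  ·
  (4,5): δ = 106.26°  ·
  (4,6): δ = 38.85°  ·
  (5,6): δ = 112.59°  ·
antipodal pairs: 2

count = 2; pairs: (0,4), (2,5)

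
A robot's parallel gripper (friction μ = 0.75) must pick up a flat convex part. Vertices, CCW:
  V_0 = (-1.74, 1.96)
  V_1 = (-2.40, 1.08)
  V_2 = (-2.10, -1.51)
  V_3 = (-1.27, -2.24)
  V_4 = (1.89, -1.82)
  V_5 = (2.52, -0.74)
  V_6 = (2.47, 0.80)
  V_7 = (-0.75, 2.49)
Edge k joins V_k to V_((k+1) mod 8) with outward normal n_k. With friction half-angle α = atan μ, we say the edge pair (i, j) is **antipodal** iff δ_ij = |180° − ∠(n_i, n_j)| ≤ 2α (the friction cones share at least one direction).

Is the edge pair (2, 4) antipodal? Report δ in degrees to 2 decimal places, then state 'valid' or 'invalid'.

δ = 78.92°, invalid

α = atan 0.75 = 36.87°;  2α = 73.74°
edge 2: e_2 = (+0.83, -0.73);  n_2 = (-0.6604, -0.7509)
edge 4: e_4 = (+0.63, +1.08);  n_4 = (+0.8638, -0.5039)
∠(n_2, n_4) = 101.08°
δ = |180° − 101.08°| = 78.92°
78.92° > 2α = 73.74°  →  invalid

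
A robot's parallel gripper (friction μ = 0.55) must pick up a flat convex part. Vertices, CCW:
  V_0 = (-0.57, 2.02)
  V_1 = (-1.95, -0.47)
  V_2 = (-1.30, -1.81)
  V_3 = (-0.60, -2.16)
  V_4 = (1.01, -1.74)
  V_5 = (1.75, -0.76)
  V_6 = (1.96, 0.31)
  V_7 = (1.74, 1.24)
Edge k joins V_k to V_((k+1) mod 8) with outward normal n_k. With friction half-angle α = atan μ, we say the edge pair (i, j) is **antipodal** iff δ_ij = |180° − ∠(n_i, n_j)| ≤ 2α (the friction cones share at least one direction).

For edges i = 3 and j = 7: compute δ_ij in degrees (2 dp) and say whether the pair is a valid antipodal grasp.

δ = 33.28°, valid

α = atan 0.55 = 28.81°;  2α = 57.62°
edge 3: e_3 = (+1.61, +0.42);  n_3 = (+0.2524, -0.9676)
edge 7: e_7 = (-2.31, +0.78);  n_7 = (+0.3199, +0.9474)
∠(n_3, n_7) = 146.72°
δ = |180° − 146.72°| = 33.28°
33.28° ≤ 2α = 57.62°  →  valid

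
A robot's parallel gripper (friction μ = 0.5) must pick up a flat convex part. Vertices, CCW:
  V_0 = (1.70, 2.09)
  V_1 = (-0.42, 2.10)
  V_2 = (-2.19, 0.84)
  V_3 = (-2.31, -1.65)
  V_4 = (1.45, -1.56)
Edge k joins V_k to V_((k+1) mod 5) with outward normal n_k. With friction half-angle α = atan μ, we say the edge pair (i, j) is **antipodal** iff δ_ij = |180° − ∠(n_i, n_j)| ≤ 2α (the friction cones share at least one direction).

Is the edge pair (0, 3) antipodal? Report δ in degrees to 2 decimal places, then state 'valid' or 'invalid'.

δ = 1.64°, valid

α = atan 0.5 = 26.57°;  2α = 53.13°
edge 0: e_0 = (-2.12, +0.01);  n_0 = (+0.0047, +1.0000)
edge 3: e_3 = (+3.76, +0.09);  n_3 = (+0.0239, -0.9997)
∠(n_0, n_3) = 178.36°
δ = |180° − 178.36°| = 1.64°
1.64° ≤ 2α = 53.13°  →  valid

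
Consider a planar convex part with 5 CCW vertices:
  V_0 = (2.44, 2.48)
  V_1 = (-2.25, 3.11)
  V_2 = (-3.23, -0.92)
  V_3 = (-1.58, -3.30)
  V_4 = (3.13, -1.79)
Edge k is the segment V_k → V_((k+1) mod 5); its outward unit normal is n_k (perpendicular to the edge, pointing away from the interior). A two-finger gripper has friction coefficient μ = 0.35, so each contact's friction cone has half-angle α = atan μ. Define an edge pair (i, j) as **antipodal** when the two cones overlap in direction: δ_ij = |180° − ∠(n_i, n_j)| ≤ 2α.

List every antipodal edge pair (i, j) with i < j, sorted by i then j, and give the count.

count = 3; pairs: (0,3), (1,4), (2,4)

α = atan 0.35 = 19.29°;  2α = 38.58°
n_0 = (+0.1331, +0.9911)
n_1 = (-0.9717, +0.2363)
n_2 = (-0.8218, -0.5697)
n_3 = (+0.3053, -0.9523)
n_4 = (+0.9872, +0.1595)
  (0,1): δ = 96.02°  ·
  (0,2): δ = 47.62°  ·
  (0,3): δ = 25.43°  ✓
  (0,4): δ = 106.83°  ·
  (1,2): δ = 131.60°  ·
  (1,3): δ = 58.56°  ·
  (1,4): δ = 22.85°  ✓
  (2,3): δ = 106.96°  ·
  (2,4): δ = 25.55°  ✓
  (3,4): δ = 98.60°  ·
antipodal pairs: 3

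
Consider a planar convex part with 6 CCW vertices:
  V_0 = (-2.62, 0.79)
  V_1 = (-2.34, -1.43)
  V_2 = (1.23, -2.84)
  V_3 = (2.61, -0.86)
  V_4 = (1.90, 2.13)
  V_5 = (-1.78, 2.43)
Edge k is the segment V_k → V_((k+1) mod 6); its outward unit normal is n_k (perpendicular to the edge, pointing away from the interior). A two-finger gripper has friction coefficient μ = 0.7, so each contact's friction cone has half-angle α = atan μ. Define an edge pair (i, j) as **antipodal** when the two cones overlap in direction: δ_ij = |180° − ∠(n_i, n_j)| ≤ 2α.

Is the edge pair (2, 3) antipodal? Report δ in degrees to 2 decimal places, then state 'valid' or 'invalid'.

δ = 131.77°, invalid

α = atan 0.7 = 34.99°;  2α = 69.98°
edge 2: e_2 = (+1.38, +1.98);  n_2 = (+0.8204, -0.5718)
edge 3: e_3 = (-0.71, +2.99);  n_3 = (+0.9729, +0.2310)
∠(n_2, n_3) = 48.23°
δ = |180° − 48.23°| = 131.77°
131.77° > 2α = 69.98°  →  invalid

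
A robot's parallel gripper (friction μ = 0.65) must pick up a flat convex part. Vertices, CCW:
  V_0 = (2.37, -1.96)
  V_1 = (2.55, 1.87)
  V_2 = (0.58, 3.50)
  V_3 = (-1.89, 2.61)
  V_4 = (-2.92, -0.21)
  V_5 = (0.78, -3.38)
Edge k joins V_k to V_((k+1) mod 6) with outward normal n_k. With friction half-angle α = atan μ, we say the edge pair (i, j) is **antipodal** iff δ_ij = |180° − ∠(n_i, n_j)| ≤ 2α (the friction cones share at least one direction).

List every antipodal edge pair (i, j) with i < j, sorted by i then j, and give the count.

count = 6; pairs: (0,3), (0,4), (1,4), (2,4), (2,5), (3,5)

α = atan 0.65 = 33.02°;  2α = 66.05°
n_0 = (+0.9989, -0.0469)
n_1 = (+0.6375, +0.7705)
n_2 = (-0.3390, +0.9408)
n_3 = (-0.9393, +0.3431)
n_4 = (-0.6506, -0.7594)
n_5 = (+0.6661, -0.7459)
  (0,1): δ = 126.91°  ·
  (0,2): δ = 67.49°  ·
  (0,3): δ = 17.37°  ✓
  (0,4): δ = 52.10°  ✓
  (0,5): δ = 134.46°  ·
  (1,2): δ = 120.58°  ·
  (1,3): δ = 70.46°  ·
  (1,4): δ = 0.98°  ✓
  (1,5): δ = 81.37°  ·
  (2,3): δ = 129.88°  ·
  (2,4): δ = 60.40°  ✓
  (2,5): δ = 21.95°  ✓
  (3,4): δ = 110.52°  ·
  (3,5): δ = 28.17°  ✓
  (4,5): δ = 97.64°  ·
antipodal pairs: 6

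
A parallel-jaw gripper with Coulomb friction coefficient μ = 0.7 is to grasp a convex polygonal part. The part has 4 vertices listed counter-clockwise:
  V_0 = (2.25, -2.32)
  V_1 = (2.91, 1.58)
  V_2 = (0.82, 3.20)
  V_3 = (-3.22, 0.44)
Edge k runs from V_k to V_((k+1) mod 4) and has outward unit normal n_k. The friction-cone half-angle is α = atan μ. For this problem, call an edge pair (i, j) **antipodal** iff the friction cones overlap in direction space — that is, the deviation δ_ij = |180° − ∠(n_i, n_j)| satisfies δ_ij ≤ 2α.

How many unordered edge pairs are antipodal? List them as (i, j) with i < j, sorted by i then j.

α = atan 0.7 = 34.99°;  2α = 69.98°
n_0 = (+0.9860, -0.1669)
n_1 = (+0.6126, +0.7904)
n_2 = (-0.5641, +0.8257)
n_3 = (-0.4505, -0.8928)
  (0,1): δ = 118.17°  ·
  (0,2): δ = 46.06°  ✓
  (0,3): δ = 72.83°  ·
  (1,2): δ = 107.88°  ·
  (1,3): δ = 11.01°  ✓
  (2,3): δ = 61.11°  ✓
antipodal pairs: 3

count = 3; pairs: (0,2), (1,3), (2,3)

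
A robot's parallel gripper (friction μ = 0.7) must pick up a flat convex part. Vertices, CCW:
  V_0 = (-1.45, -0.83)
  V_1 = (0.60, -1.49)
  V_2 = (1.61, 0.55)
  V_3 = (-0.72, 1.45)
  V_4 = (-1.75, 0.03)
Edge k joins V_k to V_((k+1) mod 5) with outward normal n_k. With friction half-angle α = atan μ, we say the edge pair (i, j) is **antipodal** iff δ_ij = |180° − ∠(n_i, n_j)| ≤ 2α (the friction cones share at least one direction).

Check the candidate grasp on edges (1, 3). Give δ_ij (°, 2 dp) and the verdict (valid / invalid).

α = atan 0.7 = 34.99°;  2α = 69.98°
edge 1: e_1 = (+1.01, +2.04);  n_1 = (+0.8962, -0.4437)
edge 3: e_3 = (-1.03, -1.42);  n_3 = (-0.8095, +0.5872)
∠(n_1, n_3) = 170.38°
δ = |180° − 170.38°| = 9.62°
9.62° ≤ 2α = 69.98°  →  valid

δ = 9.62°, valid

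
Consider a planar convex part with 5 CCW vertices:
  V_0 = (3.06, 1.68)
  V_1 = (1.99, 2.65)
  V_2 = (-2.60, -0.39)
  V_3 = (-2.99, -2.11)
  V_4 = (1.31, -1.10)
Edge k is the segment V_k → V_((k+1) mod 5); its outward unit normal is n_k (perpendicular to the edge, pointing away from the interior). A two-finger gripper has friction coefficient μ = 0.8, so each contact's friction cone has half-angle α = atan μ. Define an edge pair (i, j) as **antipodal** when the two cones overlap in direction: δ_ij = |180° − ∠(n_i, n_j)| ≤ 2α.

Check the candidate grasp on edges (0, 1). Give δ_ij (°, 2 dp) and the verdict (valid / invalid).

δ = 104.29°, invalid

α = atan 0.8 = 38.66°;  2α = 77.32°
edge 0: e_0 = (-1.07, +0.97);  n_0 = (+0.6716, +0.7409)
edge 1: e_1 = (-4.59, -3.04);  n_1 = (-0.5522, +0.8337)
∠(n_0, n_1) = 75.71°
δ = |180° − 75.71°| = 104.29°
104.29° > 2α = 77.32°  →  invalid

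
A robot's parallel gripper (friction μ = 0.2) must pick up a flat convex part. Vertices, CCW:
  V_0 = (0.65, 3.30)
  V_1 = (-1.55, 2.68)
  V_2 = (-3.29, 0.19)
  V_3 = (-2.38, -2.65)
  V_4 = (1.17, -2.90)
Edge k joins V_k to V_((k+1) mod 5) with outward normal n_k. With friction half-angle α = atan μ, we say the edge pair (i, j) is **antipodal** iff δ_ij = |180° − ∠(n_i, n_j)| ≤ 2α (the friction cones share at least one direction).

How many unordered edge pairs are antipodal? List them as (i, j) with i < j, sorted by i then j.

count = 2; pairs: (0,3), (2,4)

α = atan 0.2 = 11.31°;  2α = 22.62°
n_0 = (-0.2713, +0.9625)
n_1 = (-0.8197, +0.5728)
n_2 = (-0.9523, -0.3051)
n_3 = (-0.0702, -0.9975)
n_4 = (+0.9965, +0.0836)
  (0,1): δ = 140.68°  ·
  (0,2): δ = 87.97°  ·
  (0,3): δ = 19.77°  ✓
  (0,4): δ = 79.06°  ·
  (1,2): δ = 127.29°  ·
  (1,3): δ = 59.08°  ·
  (1,4): δ = 39.74°  ·
  (2,3): δ = 111.79°  ·
  (2,4): δ = 12.97°  ✓
  (3,4): δ = 81.18°  ·
antipodal pairs: 2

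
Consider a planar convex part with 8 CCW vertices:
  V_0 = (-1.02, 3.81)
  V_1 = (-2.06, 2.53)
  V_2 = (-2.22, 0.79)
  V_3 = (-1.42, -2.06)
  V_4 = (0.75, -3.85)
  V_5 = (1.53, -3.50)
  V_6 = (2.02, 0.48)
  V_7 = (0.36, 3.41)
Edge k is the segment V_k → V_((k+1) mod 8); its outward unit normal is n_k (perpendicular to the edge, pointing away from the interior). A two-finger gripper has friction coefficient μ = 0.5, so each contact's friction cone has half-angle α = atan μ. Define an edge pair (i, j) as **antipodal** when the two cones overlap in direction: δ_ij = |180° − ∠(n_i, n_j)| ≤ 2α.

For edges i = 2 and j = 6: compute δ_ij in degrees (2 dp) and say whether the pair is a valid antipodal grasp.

δ = 13.85°, valid

α = atan 0.5 = 26.57°;  2α = 53.13°
edge 2: e_2 = (+0.80, -2.85);  n_2 = (-0.9628, -0.2703)
edge 6: e_6 = (-1.66, +2.93);  n_6 = (+0.8701, +0.4929)
∠(n_2, n_6) = 166.15°
δ = |180° − 166.15°| = 13.85°
13.85° ≤ 2α = 53.13°  →  valid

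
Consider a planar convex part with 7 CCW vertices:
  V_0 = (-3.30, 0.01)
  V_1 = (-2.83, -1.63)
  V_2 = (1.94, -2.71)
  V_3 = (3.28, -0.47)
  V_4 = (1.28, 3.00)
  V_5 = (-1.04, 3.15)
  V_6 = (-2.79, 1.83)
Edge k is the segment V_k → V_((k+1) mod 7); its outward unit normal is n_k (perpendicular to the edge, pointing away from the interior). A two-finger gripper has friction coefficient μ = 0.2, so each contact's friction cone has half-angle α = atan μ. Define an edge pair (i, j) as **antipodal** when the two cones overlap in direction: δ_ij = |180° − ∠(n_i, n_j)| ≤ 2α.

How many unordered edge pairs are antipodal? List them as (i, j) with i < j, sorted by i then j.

α = atan 0.2 = 11.31°;  2α = 22.62°
n_0 = (-0.9613, -0.2755)
n_1 = (-0.2208, -0.9753)
n_2 = (+0.8582, -0.5134)
n_3 = (+0.8664, +0.4994)
n_4 = (+0.0645, +0.9979)
n_5 = (-0.6022, +0.7984)
n_6 = (-0.9629, +0.2698)
  (0,1): δ = 118.75°  ·
  (0,2): δ = 46.88°  ·
  (0,3): δ = 13.97°  ✓
  (0,4): δ = 70.31°  ·
  (0,5): δ = 111.04°  ·
  (0,6): δ = 148.35°  ·
  (1,2): δ = 108.13°  ·
  (1,3): δ = 47.28°  ·
  (1,4): δ = 9.06°  ✓
  (1,5): δ = 49.78°  ·
  (1,6): δ = 87.10°  ·
  (2,3): δ = 119.15°  ·
  (2,4): δ = 62.81°  ·
  (2,5): δ = 22.08°  ✓
  (2,6): δ = 15.23°  ✓
  (3,4): δ = 123.66°  ·
  (3,5): δ = 82.93°  ·
  (3,6): δ = 45.61°  ·
  (4,5): δ = 139.27°  ·
  (4,6): δ = 101.95°  ·
  (5,6): δ = 142.68°  ·
antipodal pairs: 4

count = 4; pairs: (0,3), (1,4), (2,5), (2,6)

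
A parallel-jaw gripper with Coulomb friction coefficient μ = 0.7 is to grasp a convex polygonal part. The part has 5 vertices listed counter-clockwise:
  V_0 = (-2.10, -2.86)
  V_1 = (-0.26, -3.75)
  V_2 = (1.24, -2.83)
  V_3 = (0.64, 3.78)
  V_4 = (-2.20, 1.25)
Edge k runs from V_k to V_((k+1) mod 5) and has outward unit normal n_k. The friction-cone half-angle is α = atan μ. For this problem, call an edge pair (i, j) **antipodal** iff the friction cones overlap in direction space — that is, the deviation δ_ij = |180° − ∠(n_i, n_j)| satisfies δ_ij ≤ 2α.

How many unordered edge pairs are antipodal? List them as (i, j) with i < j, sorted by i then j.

count = 6; pairs: (0,2), (0,3), (1,3), (1,4), (2,3), (2,4)

α = atan 0.7 = 34.99°;  2α = 69.98°
n_0 = (-0.4354, -0.9002)
n_1 = (+0.5228, -0.8524)
n_2 = (+0.9959, +0.0904)
n_3 = (-0.6652, +0.7467)
n_4 = (-0.9997, -0.0243)
  (0,1): δ = 122.66°  ·
  (0,2): δ = 59.00°  ✓
  (0,3): δ = 67.51°  ✓
  (0,4): δ = 117.21°  ·
  (1,2): δ = 116.34°  ·
  (1,3): δ = 10.17°  ✓
  (1,4): δ = 59.87°  ✓
  (2,3): δ = 53.49°  ✓
  (2,4): δ = 3.79°  ✓
  (3,4): δ = 130.30°  ·
antipodal pairs: 6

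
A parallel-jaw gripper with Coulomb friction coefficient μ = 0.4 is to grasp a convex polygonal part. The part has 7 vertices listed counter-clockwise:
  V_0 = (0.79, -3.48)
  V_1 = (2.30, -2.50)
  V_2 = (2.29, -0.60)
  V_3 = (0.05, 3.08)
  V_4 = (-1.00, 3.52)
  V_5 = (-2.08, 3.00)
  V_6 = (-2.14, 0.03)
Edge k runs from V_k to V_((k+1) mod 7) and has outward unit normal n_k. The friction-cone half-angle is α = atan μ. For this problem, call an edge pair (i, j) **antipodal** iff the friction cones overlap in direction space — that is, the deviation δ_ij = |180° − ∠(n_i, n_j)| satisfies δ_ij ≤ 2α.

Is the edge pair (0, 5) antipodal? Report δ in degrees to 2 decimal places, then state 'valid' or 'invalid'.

α = atan 0.4 = 21.80°;  2α = 43.60°
edge 0: e_0 = (+1.51, +0.98);  n_0 = (+0.5444, -0.8388)
edge 5: e_5 = (-0.06, -2.97);  n_5 = (-0.9998, +0.0202)
∠(n_0, n_5) = 124.14°
δ = |180° − 124.14°| = 55.86°
55.86° > 2α = 43.60°  →  invalid

δ = 55.86°, invalid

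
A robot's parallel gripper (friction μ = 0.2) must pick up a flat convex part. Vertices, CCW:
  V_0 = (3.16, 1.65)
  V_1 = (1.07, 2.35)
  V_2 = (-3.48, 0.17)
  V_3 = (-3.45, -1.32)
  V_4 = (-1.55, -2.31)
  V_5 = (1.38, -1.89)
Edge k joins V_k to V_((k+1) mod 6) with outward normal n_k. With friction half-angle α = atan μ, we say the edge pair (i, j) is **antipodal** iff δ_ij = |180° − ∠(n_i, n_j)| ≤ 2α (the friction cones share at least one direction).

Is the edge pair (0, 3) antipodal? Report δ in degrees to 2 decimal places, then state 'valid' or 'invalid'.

α = atan 0.2 = 11.31°;  2α = 22.62°
edge 0: e_0 = (-2.09, +0.70);  n_0 = (+0.3176, +0.9482)
edge 3: e_3 = (+1.90, -0.99);  n_3 = (-0.4621, -0.8868)
∠(n_0, n_3) = 171.00°
δ = |180° − 171.00°| = 9.00°
9.00° ≤ 2α = 22.62°  →  valid

δ = 9.00°, valid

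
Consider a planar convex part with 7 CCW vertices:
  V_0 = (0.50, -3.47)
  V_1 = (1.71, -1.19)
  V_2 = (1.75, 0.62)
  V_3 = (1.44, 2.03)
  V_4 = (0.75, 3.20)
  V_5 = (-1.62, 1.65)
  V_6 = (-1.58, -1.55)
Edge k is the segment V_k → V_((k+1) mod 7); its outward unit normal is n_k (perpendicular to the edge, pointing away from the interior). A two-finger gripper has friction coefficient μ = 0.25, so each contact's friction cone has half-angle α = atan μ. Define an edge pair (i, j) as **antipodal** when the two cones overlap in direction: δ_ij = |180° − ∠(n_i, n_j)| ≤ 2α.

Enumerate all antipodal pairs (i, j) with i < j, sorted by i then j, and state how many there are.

α = atan 0.25 = 14.04°;  2α = 28.07°
n_0 = (+0.8833, -0.4688)
n_1 = (+0.9998, -0.0221)
n_2 = (+0.9767, +0.2147)
n_3 = (+0.8614, +0.5080)
n_4 = (-0.5473, +0.8369)
n_5 = (-0.9999, -0.0125)
n_6 = (-0.6783, -0.7348)
  (0,1): δ = 153.31°  ·
  (0,2): δ = 139.65°  ·
  (0,3): δ = 121.52°  ·
  (0,4): δ = 28.86°  ·
  (0,5): δ = 28.67°  ·
  (0,6): δ = 75.25°  ·
  (1,2): δ = 166.33°  ·
  (1,3): δ = 148.20°  ·
  (1,4): δ = 55.55°  ·
  (1,5): δ = 1.98°  ✓
  (1,6): δ = 48.56°  ·
  (2,3): δ = 161.87°  ·
  (2,4): δ = 69.21°  ·
  (2,5): δ = 11.68°  ✓
  (2,6): δ = 34.89°  ·
  (3,4): δ = 87.34°  ·
  (3,5): δ = 29.81°  ·
  (3,6): δ = 16.76°  ✓
  (4,5): δ = 122.47°  ·
  (4,6): δ = 75.89°  ·
  (5,6): δ = 133.43°  ·
antipodal pairs: 3

count = 3; pairs: (1,5), (2,5), (3,6)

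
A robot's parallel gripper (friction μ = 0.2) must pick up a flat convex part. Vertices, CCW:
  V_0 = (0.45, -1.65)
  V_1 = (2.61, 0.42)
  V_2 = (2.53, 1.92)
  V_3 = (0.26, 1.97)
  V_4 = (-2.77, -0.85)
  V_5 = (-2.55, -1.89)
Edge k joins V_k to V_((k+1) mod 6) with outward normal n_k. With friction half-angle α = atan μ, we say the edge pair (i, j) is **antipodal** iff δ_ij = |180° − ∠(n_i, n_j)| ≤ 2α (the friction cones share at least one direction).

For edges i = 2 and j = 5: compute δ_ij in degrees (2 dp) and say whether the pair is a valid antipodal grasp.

α = atan 0.2 = 11.31°;  2α = 22.62°
edge 2: e_2 = (-2.27, +0.05);  n_2 = (+0.0220, +0.9998)
edge 5: e_5 = (+3.00, +0.24);  n_5 = (+0.0797, -0.9968)
∠(n_2, n_5) = 174.16°
δ = |180° − 174.16°| = 5.84°
5.84° ≤ 2α = 22.62°  →  valid

δ = 5.84°, valid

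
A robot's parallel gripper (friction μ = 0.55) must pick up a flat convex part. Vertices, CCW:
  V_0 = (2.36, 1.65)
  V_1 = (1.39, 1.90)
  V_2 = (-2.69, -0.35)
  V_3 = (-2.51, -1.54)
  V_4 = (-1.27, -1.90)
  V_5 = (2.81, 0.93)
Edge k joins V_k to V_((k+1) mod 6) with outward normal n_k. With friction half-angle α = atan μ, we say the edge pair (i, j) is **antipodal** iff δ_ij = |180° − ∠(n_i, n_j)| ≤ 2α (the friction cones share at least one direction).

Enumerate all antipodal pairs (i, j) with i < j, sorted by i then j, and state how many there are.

α = atan 0.55 = 28.81°;  2α = 57.62°
n_0 = (+0.2496, +0.9684)
n_1 = (-0.4829, +0.8757)
n_2 = (-0.9888, -0.1496)
n_3 = (-0.2788, -0.9603)
n_4 = (+0.5699, -0.8217)
n_5 = (+0.8480, +0.5300)
  (0,1): δ = 136.67°  ·
  (0,2): δ = 66.95°  ·
  (0,3): δ = 1.74°  ✓
  (0,4): δ = 49.20°  ✓
  (0,5): δ = 136.46°  ·
  (1,2): δ = 110.27°  ·
  (1,3): δ = 45.06°  ✓
  (1,4): δ = 5.87°  ✓
  (1,5): δ = 93.13°  ·
  (2,3): δ = 114.79°  ·
  (2,4): δ = 63.86°  ·
  (2,5): δ = 23.40°  ✓
  (3,4): δ = 129.06°  ·
  (3,5): δ = 41.81°  ✓
  (4,5): δ = 92.74°  ·
antipodal pairs: 6

count = 6; pairs: (0,3), (0,4), (1,3), (1,4), (2,5), (3,5)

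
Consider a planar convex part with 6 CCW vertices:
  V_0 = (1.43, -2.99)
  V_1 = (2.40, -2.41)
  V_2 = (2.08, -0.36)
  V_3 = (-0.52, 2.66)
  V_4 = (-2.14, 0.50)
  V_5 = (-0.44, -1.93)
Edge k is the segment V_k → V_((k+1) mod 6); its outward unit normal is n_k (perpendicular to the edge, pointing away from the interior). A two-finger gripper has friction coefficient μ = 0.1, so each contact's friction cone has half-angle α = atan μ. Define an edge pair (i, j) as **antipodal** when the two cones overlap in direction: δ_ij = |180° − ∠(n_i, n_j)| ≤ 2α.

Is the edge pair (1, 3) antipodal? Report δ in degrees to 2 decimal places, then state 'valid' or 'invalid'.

α = atan 0.1 = 5.71°;  2α = 11.42°
edge 1: e_1 = (-0.32, +2.05);  n_1 = (+0.9880, +0.1542)
edge 3: e_3 = (-1.62, -2.16);  n_3 = (-0.8000, +0.6000)
∠(n_1, n_3) = 134.26°
δ = |180° − 134.26°| = 45.74°
45.74° > 2α = 11.42°  →  invalid

δ = 45.74°, invalid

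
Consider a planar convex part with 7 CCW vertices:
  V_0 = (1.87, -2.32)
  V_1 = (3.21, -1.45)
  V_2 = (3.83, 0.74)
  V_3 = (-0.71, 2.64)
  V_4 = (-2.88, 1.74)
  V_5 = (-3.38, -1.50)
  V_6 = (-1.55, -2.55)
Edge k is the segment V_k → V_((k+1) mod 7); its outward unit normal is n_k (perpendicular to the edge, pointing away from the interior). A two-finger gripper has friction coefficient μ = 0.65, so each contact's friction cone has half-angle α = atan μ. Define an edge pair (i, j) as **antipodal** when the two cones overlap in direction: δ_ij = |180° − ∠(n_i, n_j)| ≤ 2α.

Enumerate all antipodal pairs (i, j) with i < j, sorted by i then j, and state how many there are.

count = 9; pairs: (0,2), (0,3), (0,4), (1,3), (1,4), (2,5), (2,6), (3,5), (3,6)

α = atan 0.65 = 33.02°;  2α = 66.05°
n_0 = (+0.5445, -0.8387)
n_1 = (+0.9622, -0.2724)
n_2 = (+0.3861, +0.9225)
n_3 = (-0.3831, +0.9237)
n_4 = (-0.9883, +0.1525)
n_5 = (-0.4977, -0.8674)
n_6 = (+0.0671, -0.9977)
  (0,1): δ = 138.80°  ·
  (0,2): δ = 55.70°  ✓
  (0,3): δ = 10.47°  ✓
  (0,4): δ = 48.23°  ✓
  (0,5): δ = 117.16°  ·
  (0,6): δ = 150.85°  ·
  (1,2): δ = 96.90°  ·
  (1,3): δ = 51.67°  ✓
  (1,4): δ = 7.03°  ✓
  (1,5): δ = 75.96°  ·
  (1,6): δ = 109.65°  ·
  (2,3): δ = 134.76°  ·
  (2,4): δ = 76.06°  ·
  (2,5): δ = 7.14°  ✓
  (2,6): δ = 26.56°  ✓
  (3,4): δ = 121.30°  ·
  (3,5): δ = 52.37°  ✓
  (3,6): δ = 18.68°  ✓
  (4,5): δ = 111.07°  ·
  (4,6): δ = 77.38°  ·
  (5,6): δ = 146.31°  ·
antipodal pairs: 9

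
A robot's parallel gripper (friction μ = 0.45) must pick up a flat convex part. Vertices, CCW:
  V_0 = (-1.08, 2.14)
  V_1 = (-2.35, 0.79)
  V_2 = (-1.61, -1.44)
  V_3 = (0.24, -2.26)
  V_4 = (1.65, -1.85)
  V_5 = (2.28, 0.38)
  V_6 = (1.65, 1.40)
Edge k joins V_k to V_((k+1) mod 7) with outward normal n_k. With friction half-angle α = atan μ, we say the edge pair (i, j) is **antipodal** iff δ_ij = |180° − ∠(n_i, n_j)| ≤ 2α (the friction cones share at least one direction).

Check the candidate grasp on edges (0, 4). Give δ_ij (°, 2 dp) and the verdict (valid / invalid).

α = atan 0.45 = 24.23°;  2α = 48.46°
edge 0: e_0 = (-1.27, -1.35);  n_0 = (-0.7284, +0.6852)
edge 4: e_4 = (+0.63, +2.23);  n_4 = (+0.9623, -0.2719)
∠(n_0, n_4) = 152.52°
δ = |180° − 152.52°| = 27.48°
27.48° ≤ 2α = 48.46°  →  valid

δ = 27.48°, valid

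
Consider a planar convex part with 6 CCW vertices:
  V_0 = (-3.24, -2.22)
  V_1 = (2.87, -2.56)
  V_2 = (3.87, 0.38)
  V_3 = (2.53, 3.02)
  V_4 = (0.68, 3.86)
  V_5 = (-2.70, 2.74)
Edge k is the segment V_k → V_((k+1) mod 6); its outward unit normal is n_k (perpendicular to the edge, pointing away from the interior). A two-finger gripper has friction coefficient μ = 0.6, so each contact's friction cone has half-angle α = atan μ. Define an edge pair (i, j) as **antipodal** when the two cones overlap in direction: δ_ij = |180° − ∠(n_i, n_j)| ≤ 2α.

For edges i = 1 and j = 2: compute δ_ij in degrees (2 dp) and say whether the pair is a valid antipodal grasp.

δ = 134.30°, invalid

α = atan 0.6 = 30.96°;  2α = 61.93°
edge 1: e_1 = (+1.00, +2.94);  n_1 = (+0.9467, -0.3220)
edge 2: e_2 = (-1.34, +2.64);  n_2 = (+0.8917, +0.4526)
∠(n_1, n_2) = 45.70°
δ = |180° − 45.70°| = 134.30°
134.30° > 2α = 61.93°  →  invalid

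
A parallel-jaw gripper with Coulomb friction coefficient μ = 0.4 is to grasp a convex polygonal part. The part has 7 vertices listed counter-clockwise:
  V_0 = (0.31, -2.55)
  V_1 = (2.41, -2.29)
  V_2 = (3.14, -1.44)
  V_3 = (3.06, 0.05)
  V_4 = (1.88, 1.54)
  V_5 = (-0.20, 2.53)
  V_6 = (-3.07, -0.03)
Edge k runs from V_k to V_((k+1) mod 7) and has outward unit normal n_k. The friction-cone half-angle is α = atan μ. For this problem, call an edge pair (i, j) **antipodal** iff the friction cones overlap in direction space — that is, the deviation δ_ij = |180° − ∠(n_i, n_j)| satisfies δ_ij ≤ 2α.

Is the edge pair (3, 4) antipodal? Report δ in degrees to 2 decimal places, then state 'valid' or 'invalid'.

δ = 153.83°, invalid

α = atan 0.4 = 21.80°;  2α = 43.60°
edge 3: e_3 = (-1.18, +1.49);  n_3 = (+0.7839, +0.6208)
edge 4: e_4 = (-2.08, +0.99);  n_4 = (+0.4298, +0.9029)
∠(n_3, n_4) = 26.17°
δ = |180° − 26.17°| = 153.83°
153.83° > 2α = 43.60°  →  invalid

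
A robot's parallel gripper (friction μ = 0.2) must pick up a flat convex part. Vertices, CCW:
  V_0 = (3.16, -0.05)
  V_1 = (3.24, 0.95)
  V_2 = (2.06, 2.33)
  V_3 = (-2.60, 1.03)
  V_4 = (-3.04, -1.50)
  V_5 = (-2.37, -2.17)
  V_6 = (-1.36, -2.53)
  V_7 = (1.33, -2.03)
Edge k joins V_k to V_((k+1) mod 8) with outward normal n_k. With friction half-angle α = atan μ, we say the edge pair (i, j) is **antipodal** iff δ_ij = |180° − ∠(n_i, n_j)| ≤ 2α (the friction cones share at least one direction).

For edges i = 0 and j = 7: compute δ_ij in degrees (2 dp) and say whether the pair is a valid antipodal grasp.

δ = 141.83°, invalid

α = atan 0.2 = 11.31°;  2α = 22.62°
edge 0: e_0 = (+0.08, +1.00);  n_0 = (+0.9968, -0.0797)
edge 7: e_7 = (+1.83, +1.98);  n_7 = (+0.7344, -0.6787)
∠(n_0, n_7) = 38.17°
δ = |180° − 38.17°| = 141.83°
141.83° > 2α = 22.62°  →  invalid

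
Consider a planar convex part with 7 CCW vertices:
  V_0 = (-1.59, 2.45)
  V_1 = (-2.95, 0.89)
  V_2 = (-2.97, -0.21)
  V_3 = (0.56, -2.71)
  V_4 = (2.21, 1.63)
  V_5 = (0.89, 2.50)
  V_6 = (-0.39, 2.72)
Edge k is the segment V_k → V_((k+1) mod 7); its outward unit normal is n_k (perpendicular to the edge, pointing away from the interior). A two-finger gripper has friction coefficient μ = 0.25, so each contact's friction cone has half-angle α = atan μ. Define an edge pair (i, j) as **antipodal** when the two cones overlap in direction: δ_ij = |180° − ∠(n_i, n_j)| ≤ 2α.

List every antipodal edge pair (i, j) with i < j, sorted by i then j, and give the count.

count = 4; pairs: (0,3), (1,3), (2,4), (2,5)

α = atan 0.25 = 14.04°;  2α = 28.07°
n_0 = (-0.7538, +0.6571)
n_1 = (-0.9998, +0.0182)
n_2 = (-0.5780, -0.8161)
n_3 = (+0.9347, -0.3554)
n_4 = (+0.5503, +0.8350)
n_5 = (+0.1694, +0.9855)
n_6 = (-0.2195, +0.9756)
  (0,1): δ = 139.96°  ·
  (0,2): δ = 84.22°  ·
  (0,3): δ = 20.27°  ✓
  (0,4): δ = 97.69°  ·
  (0,5): δ = 121.33°  ·
  (0,6): δ = 143.76°  ·
  (1,2): δ = 124.27°  ·
  (1,3): δ = 19.77°  ✓
  (1,4): δ = 57.65°  ·
  (1,5): δ = 81.29°  ·
  (1,6): δ = 103.72°  ·
  (2,3): δ = 75.51°  ·
  (2,4): δ = 1.92°  ✓
  (2,5): δ = 25.55°  ✓
  (2,6): δ = 47.99°  ·
  (3,4): δ = 102.57°  ·
  (3,5): δ = 78.94°  ·
  (3,6): δ = 56.50°  ·
  (4,5): δ = 156.36°  ·
  (4,6): δ = 133.93°  ·
  (5,6): δ = 157.57°  ·
antipodal pairs: 4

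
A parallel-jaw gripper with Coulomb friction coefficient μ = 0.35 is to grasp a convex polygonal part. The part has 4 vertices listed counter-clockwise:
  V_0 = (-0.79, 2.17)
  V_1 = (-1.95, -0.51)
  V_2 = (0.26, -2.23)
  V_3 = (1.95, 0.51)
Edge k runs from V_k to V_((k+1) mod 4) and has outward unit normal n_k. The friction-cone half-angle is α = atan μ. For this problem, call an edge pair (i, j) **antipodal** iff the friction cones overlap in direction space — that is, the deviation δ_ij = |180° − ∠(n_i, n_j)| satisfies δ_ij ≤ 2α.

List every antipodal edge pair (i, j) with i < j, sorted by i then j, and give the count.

α = atan 0.35 = 19.29°;  2α = 38.58°
n_0 = (-0.9177, +0.3972)
n_1 = (-0.6142, -0.7892)
n_2 = (+0.8511, -0.5250)
n_3 = (+0.5182, +0.8553)
  (0,1): δ = 104.49°  ·
  (0,2): δ = 8.26°  ✓
  (0,3): δ = 82.20°  ·
  (1,2): δ = 83.77°  ·
  (1,3): δ = 6.68°  ✓
  (2,3): δ = 89.54°  ·
antipodal pairs: 2

count = 2; pairs: (0,2), (1,3)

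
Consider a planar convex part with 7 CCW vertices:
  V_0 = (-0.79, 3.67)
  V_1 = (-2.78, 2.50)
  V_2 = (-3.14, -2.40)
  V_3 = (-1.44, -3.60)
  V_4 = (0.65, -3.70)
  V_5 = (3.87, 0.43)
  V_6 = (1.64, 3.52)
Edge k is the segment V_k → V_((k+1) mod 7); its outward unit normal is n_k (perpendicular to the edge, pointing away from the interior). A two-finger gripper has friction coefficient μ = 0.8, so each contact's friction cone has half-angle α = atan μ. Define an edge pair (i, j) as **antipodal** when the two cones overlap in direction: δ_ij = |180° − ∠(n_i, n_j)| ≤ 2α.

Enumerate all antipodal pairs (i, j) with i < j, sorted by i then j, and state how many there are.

α = atan 0.8 = 38.66°;  2α = 77.32°
n_0 = (-0.5068, +0.8620)
n_1 = (-0.9973, +0.0733)
n_2 = (-0.5767, -0.8170)
n_3 = (-0.0478, -0.9989)
n_4 = (+0.7886, -0.6149)
n_5 = (+0.8109, +0.5852)
n_6 = (+0.0616, +0.9981)
  (0,1): δ = 124.65°  ·
  (0,2): δ = 65.67°  ✓
  (0,3): δ = 33.19°  ✓
  (0,4): δ = 21.60°  ✓
  (0,5): δ = 95.36°  ·
  (0,6): δ = 146.01°  ·
  (1,2): δ = 121.02°  ·
  (1,3): δ = 88.54°  ·
  (1,4): δ = 33.74°  ✓
  (1,5): δ = 40.02°  ✓
  (1,6): δ = 90.67°  ·
  (2,3): δ = 147.52°  ·
  (2,4): δ = 92.72°  ·
  (2,5): δ = 18.97°  ✓
  (2,6): δ = 31.69°  ✓
  (3,4): δ = 125.20°  ·
  (3,5): δ = 51.44°  ✓
  (3,6): δ = 0.79°  ✓
  (4,5): δ = 106.24°  ·
  (4,6): δ = 55.59°  ✓
  (5,6): δ = 129.35°  ·
antipodal pairs: 10

count = 10; pairs: (0,2), (0,3), (0,4), (1,4), (1,5), (2,5), (2,6), (3,5), (3,6), (4,6)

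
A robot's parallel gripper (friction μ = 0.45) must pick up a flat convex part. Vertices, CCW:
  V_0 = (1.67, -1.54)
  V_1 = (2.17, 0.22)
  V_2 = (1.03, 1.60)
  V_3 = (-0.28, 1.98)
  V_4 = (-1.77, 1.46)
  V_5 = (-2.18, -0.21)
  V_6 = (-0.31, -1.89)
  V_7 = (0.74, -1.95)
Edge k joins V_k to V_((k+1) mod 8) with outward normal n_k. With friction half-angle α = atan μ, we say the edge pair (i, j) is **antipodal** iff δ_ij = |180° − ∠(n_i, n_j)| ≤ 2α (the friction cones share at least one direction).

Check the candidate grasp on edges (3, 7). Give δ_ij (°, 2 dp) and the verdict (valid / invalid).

δ = 4.55°, valid

α = atan 0.45 = 24.23°;  2α = 48.46°
edge 3: e_3 = (-1.49, -0.52);  n_3 = (-0.3295, +0.9442)
edge 7: e_7 = (+0.93, +0.41);  n_7 = (+0.4034, -0.9150)
∠(n_3, n_7) = 175.45°
δ = |180° − 175.45°| = 4.55°
4.55° ≤ 2α = 48.46°  →  valid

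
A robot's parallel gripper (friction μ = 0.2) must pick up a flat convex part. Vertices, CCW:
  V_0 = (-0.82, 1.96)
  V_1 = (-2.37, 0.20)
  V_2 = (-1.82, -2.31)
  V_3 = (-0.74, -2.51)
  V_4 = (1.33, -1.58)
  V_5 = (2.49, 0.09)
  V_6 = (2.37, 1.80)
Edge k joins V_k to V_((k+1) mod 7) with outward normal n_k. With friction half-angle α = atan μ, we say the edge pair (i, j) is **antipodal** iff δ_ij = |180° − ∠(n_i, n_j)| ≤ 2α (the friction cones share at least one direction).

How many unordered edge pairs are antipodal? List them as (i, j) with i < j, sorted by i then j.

α = atan 0.2 = 11.31°;  2α = 22.62°
n_0 = (-0.7505, +0.6609)
n_1 = (-0.9768, -0.2140)
n_2 = (-0.1821, -0.9833)
n_3 = (+0.4098, -0.9122)
n_4 = (+0.8213, -0.5705)
n_5 = (+0.9975, +0.0700)
n_6 = (+0.0501, +0.9987)
  (0,1): δ = 126.27°  ·
  (0,2): δ = 59.12°  ·
  (0,3): δ = 24.44°  ·
  (0,4): δ = 6.59°  ✓
  (0,5): δ = 45.38°  ·
  (0,6): δ = 128.50°  ·
  (1,2): δ = 112.85°  ·
  (1,3): δ = 78.17°  ·
  (1,4): δ = 47.14°  ·
  (1,5): δ = 8.35°  ✓
  (1,6): δ = 74.77°  ·
  (2,3): δ = 145.32°  ·
  (2,4): δ = 114.29°  ·
  (2,5): δ = 75.49°  ·
  (2,6): δ = 7.62°  ✓
  (3,4): δ = 148.98°  ·
  (3,5): δ = 110.18°  ·
  (3,6): δ = 27.06°  ·
  (4,5): δ = 141.20°  ·
  (4,6): δ = 58.09°  ·
  (5,6): δ = 96.89°  ·
antipodal pairs: 3

count = 3; pairs: (0,4), (1,5), (2,6)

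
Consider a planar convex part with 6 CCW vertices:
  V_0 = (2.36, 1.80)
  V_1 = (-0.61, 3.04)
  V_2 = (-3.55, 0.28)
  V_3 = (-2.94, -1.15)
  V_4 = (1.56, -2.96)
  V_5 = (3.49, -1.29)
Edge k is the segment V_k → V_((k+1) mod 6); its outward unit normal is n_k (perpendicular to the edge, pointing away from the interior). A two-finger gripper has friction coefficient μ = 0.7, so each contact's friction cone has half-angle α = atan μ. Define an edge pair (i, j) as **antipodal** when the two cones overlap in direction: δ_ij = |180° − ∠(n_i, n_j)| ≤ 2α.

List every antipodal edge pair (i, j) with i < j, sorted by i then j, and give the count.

count = 8; pairs: (0,2), (0,3), (0,4), (1,3), (1,4), (1,5), (2,5), (3,5)

α = atan 0.7 = 34.99°;  2α = 69.98°
n_0 = (+0.3853, +0.9228)
n_1 = (-0.6844, +0.7291)
n_2 = (-0.9198, -0.3924)
n_3 = (-0.3732, -0.9278)
n_4 = (+0.6543, -0.7562)
n_5 = (+0.9392, +0.3435)
  (0,1): δ = 114.15°  ·
  (0,2): δ = 44.24°  ✓
  (0,3): δ = 0.75°  ✓
  (0,4): δ = 63.53°  ✓
  (0,5): δ = 132.75°  ·
  (1,2): δ = 110.09°  ·
  (1,3): δ = 65.10°  ✓
  (1,4): δ = 2.32°  ✓
  (1,5): δ = 66.90°  ✓
  (2,3): δ = 135.01°  ·
  (2,4): δ = 72.23°  ·
  (2,5): δ = 3.01°  ✓
  (3,4): δ = 117.22°  ·
  (3,5): δ = 48.00°  ✓
  (4,5): δ = 110.78°  ·
antipodal pairs: 8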